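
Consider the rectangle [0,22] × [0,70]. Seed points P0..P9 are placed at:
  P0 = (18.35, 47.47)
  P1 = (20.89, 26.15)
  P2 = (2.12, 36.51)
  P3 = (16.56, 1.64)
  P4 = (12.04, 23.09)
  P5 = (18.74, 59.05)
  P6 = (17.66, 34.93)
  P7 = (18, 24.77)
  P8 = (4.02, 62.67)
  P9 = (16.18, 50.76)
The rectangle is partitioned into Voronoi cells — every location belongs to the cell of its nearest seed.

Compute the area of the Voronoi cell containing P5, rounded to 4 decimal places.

1. box [0,22]×[0,70]: [(0, 0) (22, 0) (22, 70) (0, 70)]
2. ⊥bis P5·P0 via (18.545,53.26): [(0, 53.8846) (22, 53.1436) (22, 70) (0, 70)]  |A|=362.6897
3. ⊥bis P5·P1 via (19.815,42.6): [(0, 53.8846) (22, 53.1436) (22, 70) (0, 70)]  |A|=362.6897
4. ⊥bis P5·P2 via (10.43,47.78): [(0, 55.4706) (2.2539, 53.8087) (22, 53.1436) (22, 70) (0, 70)]  |A|=360.9022
5. ⊥bis P5·P3 via (17.65,30.345): [(0, 55.4706) (2.2539, 53.8087) (22, 53.1436) (22, 70) (0, 70)]  |A|=360.9022
6. ⊥bis P5·P4 via (15.39,41.07): [(0, 55.4706) (2.2539, 53.8087) (22, 53.1436) (22, 70) (0, 70)]  |A|=360.9022
7. ⊥bis P5·P6 via (18.2,46.99): [(0, 55.4706) (2.2539, 53.8087) (22, 53.1436) (22, 70) (0, 70)]  |A|=360.9022
8. ⊥bis P5·P7 via (18.37,41.91): [(0, 55.4706) (2.2539, 53.8087) (22, 53.1436) (22, 70) (0, 70)]  |A|=360.9022
9. ⊥bis P5·P8 via (11.38,60.86): [(9.5852, 53.5618) (22, 53.1436) (22, 70) (13.6277, 70)]  |A|=173.4469
10. ⊥bis P5·P9 via (17.46,54.905): [(10.448, 57.0703) (22, 53.503) (22, 70) (13.6277, 70)]  |A|=149.4115
11. canonical 4-gon: [(10.448, 57.0703) (22, 53.503) (22, 70) (13.6277, 70)]
12. shoelace: 149.4115

Area of P5's cell: 149.4115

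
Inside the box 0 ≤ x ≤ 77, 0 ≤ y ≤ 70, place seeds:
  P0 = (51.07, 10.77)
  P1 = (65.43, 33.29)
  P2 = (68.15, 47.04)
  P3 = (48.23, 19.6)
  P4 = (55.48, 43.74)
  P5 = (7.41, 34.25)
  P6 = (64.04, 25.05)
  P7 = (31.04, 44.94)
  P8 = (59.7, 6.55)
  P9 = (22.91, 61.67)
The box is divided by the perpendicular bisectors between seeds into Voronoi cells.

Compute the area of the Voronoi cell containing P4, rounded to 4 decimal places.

Area of P4's cell: 558.6688

1. box [0,77]×[0,70]: [(0, 0) (77, 0) (77, 70) (0, 70)]
2. ⊥bis P4·P0 via (53.275,27.255): [(0, 34.381) (77, 24.0816) (77, 70) (0, 70)]  |A|=3139.1919
3. ⊥bis P4·P1 via (60.455,38.515): [(0, 34.381) (49.2014, 27.7999) (77, 54.2684) (77, 70) (0, 70)]  |A|=2719.6172
4. ⊥bis P4·P2 via (61.815,45.39): [(0, 34.381) (49.2014, 27.7999) (62.9796, 40.9188) (55.4051, 70) (0, 70)]  |A|=2295.3324
5. ⊥bis P4·P3 via (51.855,31.67): [(0, 47.2437) (52.9277, 31.3478) (62.9796, 40.9188) (55.4051, 70) (0, 70)]  |A|=1855.3913
6. ⊥bis P4·P5 via (31.445,38.995): [(31.6958, 37.7244) (52.9277, 31.3478) (62.9796, 40.9188) (55.4051, 70) (25.324, 70)]  |A|=1086.0781
7. ⊥bis P4·P6 via (59.76,34.395): [(31.6958, 37.7244) (52.9277, 31.3478) (62.9796, 40.9188) (55.4051, 70) (25.324, 70)]  |A|=1086.0781
8. ⊥bis P4·P7 via (43.26,44.34): [(42.7718, 34.398) (52.9277, 31.3478) (62.9796, 40.9188) (55.4051, 70) (44.5199, 70)]  |A|=576.2267
9. ⊥bis P4·P8 via (57.59,25.145): [(42.7718, 34.398) (52.9277, 31.3478) (62.9796, 40.9188) (55.4051, 70) (44.5199, 70)]  |A|=576.2267
10. ⊥bis P4·P9 via (39.195,52.705): [(44.109, 61.6313) (42.7718, 34.398) (52.9277, 31.3478) (62.9796, 40.9188) (55.4051, 70) (48.716, 70)]  |A|=558.6688
11. canonical 6-gon: [(44.109, 61.6313) (42.7718, 34.398) (52.9277, 31.3478) (62.9796, 40.9188) (55.4051, 70) (48.716, 70)]
12. shoelace: 558.6688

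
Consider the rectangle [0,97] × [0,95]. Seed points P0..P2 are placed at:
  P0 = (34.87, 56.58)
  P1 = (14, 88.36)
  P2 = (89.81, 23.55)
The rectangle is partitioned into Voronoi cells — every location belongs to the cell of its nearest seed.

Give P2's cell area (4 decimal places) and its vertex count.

Area of P2's cell: 2868.0565 (4 vertices)

1. box [0,97]×[0,95]: [(0, 0) (97, 0) (97, 95) (0, 95)]
2. ⊥bis P2·P0 via (62.34,40.065): [(38.2529, 0) (97, 0) (97, 95) (95.367, 95)]  |A|=2868.0565
3. ⊥bis P2·P1 via (51.905,55.955): [(38.2529, 0) (97, 0) (97, 95) (95.367, 95)]  |A|=2868.0565
4. canonical 4-gon: [(38.2529, 0) (97, 0) (97, 95) (95.367, 95)]
5. shoelace: 2868.0565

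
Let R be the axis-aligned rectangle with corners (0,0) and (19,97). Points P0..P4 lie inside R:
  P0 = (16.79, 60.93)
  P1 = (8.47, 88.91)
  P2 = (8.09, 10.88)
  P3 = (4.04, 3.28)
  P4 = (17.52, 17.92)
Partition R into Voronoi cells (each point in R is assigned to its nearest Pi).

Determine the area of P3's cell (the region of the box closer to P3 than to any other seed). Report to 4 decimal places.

1. box [0,19]×[0,97]: [(0, 0) (19, 0) (19, 97) (0, 97)]
2. ⊥bis P3·P0 via (10.415,32.105): [(0, 34.4084) (0, 0) (19, 0) (19, 30.2063)]  |A|=613.8399
3. ⊥bis P3·P1 via (6.255,46.095): [(0, 34.4084) (0, 0) (19, 0) (19, 30.2063)]  |A|=613.8399
4. ⊥bis P3·P2 via (6.065,7.08): [(0, 10.312) (0, 0) (19, 0) (19, 0.187)]  |A|=99.7406
5. ⊥bis P3·P4 via (10.78,10.6): [(0, 10.312) (0, 0) (19, 0) (19, 0.187)]  |A|=99.7406
6. canonical 4-gon: [(0, 10.312) (0, 0) (19, 0) (19, 0.187)]
7. shoelace: 99.7406

Area of P3's cell: 99.7406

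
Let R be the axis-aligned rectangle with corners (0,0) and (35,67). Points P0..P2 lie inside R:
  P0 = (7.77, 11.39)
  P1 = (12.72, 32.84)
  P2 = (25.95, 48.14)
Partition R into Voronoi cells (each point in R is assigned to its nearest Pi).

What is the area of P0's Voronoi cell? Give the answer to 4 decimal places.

1. box [0,35]×[0,67]: [(0, 0) (35, 0) (35, 67) (0, 67)]
2. ⊥bis P0·P1 via (10.245,22.115): [(0, 24.4792) (0, 0) (35, 0) (35, 16.4023)]  |A|=715.4269
3. ⊥bis P0·P2 via (16.86,29.765): [(0, 24.4792) (0, 0) (35, 0) (35, 16.4023)]  |A|=715.4269
4. canonical 4-gon: [(0, 24.4792) (0, 0) (35, 0) (35, 16.4023)]
5. shoelace: 715.4269

Area of P0's cell: 715.4269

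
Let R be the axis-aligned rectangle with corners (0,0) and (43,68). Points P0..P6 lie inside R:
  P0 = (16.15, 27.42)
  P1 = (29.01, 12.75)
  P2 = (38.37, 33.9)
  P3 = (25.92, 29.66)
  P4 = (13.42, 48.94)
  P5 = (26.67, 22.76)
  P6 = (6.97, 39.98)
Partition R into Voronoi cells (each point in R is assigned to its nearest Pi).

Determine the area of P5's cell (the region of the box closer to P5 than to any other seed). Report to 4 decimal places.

Area of P5's cell: 150.3386

1. box [0,43]×[0,68]: [(0, 0) (43, 0) (43, 68) (0, 68)]
2. ⊥bis P5·P0 via (21.41,25.09): [(10.296, 0) (43, 0) (43, 68) (40.4177, 68)]  |A|=1199.7359
3. ⊥bis P5·P1 via (27.84,17.755): [(17.0428, 15.231) (43, 21.2989) (43, 68) (40.4177, 68)]  |A|=674.2489
4. ⊥bis P5·P2 via (32.52,28.33): [(25.9171, 35.2648) (17.0428, 15.231) (39.9037, 20.5751)]  |A|=205.2836
5. ⊥bis P5·P3 via (26.295,26.21): [(33.7654, 27.022) (21.6841, 25.7088) (17.0428, 15.231) (39.9037, 20.5751)]  |A|=150.3386
6. ⊥bis P5·P4 via (20.045,35.85): [(33.7654, 27.022) (21.6841, 25.7088) (17.0428, 15.231) (39.9037, 20.5751)]  |A|=150.3386
7. ⊥bis P5·P6 via (16.82,31.37): [(33.7654, 27.022) (21.6841, 25.7088) (17.0428, 15.231) (39.9037, 20.5751)]  |A|=150.3386
8. canonical 4-gon: [(33.7654, 27.022) (21.6841, 25.7088) (17.0428, 15.231) (39.9037, 20.5751)]
9. shoelace: 150.3386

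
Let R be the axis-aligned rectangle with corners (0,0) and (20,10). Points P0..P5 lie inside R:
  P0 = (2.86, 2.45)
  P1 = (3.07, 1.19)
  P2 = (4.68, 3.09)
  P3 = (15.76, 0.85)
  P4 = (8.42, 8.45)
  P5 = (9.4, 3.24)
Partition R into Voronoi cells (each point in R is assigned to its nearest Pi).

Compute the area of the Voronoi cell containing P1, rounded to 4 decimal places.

Area of P1's cell: 9.0772

1. box [0,20]×[0,10]: [(0, 0) (20, 0) (20, 10) (0, 10)]
2. ⊥bis P1·P0 via (2.965,1.82): [(0, 1.3258) (0, 0) (20, 0) (20, 4.6592)]  |A|=59.85
3. ⊥bis P1·P2 via (3.875,2.14): [(4.041, 1.9993) (0, 1.3258) (0, 0) (6.4005, 0)]  |A|=9.0772
4. ⊥bis P1·P3 via (9.415,1.02): [(4.041, 1.9993) (0, 1.3258) (0, 0) (6.4005, 0)]  |A|=9.0772
5. ⊥bis P1·P4 via (5.745,4.82): [(4.041, 1.9993) (0, 1.3258) (0, 0) (6.4005, 0)]  |A|=9.0772
6. ⊥bis P1·P5 via (6.235,2.215): [(4.041, 1.9993) (0, 1.3258) (0, 0) (6.4005, 0)]  |A|=9.0772
7. canonical 4-gon: [(4.041, 1.9993) (0, 1.3258) (0, 0) (6.4005, 0)]
8. shoelace: 9.0772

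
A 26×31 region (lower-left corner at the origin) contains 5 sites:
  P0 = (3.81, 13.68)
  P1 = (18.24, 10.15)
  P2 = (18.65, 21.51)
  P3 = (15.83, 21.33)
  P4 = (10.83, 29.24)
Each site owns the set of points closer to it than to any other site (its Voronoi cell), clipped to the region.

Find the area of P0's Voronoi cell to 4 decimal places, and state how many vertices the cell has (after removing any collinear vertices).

Area of P0's cell: 221.6420 (5 vertices)

1. box [0,26]×[0,31]: [(0, 0) (26, 0) (26, 31) (0, 31)]
2. ⊥bis P0·P1 via (11.025,11.915): [(0, 0) (8.1102, 0) (15.6937, 31) (0, 31)]  |A|=368.9619
3. ⊥bis P0·P2 via (11.23,17.595): [(0, 0) (8.1102, 0) (12.0393, 16.0612) (4.1571, 31) (0, 31)]  |A|=282.7903
4. ⊥bis P0·P3 via (9.82,17.505): [(0, 0) (8.1102, 0) (11.6782, 14.5853) (1.2313, 31) (0, 31)]  |A|=250.2629
5. ⊥bis P0·P4 via (7.32,21.46): [(0, 24.7625) (0, 0) (8.1102, 0) (11.6782, 14.5853) (7.296, 21.4708)]  |A|=221.642
6. canonical 5-gon: [(0, 24.7625) (0, 0) (8.1102, 0) (11.6782, 14.5853) (7.296, 21.4708)]
7. shoelace: 221.642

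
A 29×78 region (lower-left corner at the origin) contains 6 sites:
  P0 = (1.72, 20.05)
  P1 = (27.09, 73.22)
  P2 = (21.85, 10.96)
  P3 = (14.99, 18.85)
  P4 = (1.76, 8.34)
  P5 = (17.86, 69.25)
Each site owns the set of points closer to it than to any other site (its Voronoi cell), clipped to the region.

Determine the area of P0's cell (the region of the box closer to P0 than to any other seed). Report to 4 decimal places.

Area of P0's cell: 297.4642

1. box [0,29]×[0,78]: [(0, 0) (29, 0) (29, 78) (0, 78)]
2. ⊥bis P0·P1 via (14.405,46.635): [(0, 53.5083) (0, 0) (29, 0) (29, 39.671)]  |A|=1351.1005
3. ⊥bis P0·P2 via (11.785,15.505): [(23.8148, 42.1451) (0, 53.5083) (0, 0) (4.7835, 0)]  |A|=737.9442
4. ⊥bis P0·P3 via (8.355,19.45): [(7.05, 5.0193) (10.9619, 48.2779) (0, 53.5083) (0, 0) (4.7835, 0)]  |A|=447.951
5. ⊥bis P0·P4 via (1.74,14.195): [(7.8817, 14.216) (10.9619, 48.2779) (0, 53.5083) (0, 14.1891)]  |A|=349.698
6. ⊥bis P0·P5 via (9.79,44.65): [(7.8817, 14.216) (10.6095, 44.3812) (0, 47.8616) (0, 14.1891)]  |A|=297.4642
7. canonical 4-gon: [(7.8817, 14.216) (10.6095, 44.3812) (0, 47.8616) (0, 14.1891)]
8. shoelace: 297.4642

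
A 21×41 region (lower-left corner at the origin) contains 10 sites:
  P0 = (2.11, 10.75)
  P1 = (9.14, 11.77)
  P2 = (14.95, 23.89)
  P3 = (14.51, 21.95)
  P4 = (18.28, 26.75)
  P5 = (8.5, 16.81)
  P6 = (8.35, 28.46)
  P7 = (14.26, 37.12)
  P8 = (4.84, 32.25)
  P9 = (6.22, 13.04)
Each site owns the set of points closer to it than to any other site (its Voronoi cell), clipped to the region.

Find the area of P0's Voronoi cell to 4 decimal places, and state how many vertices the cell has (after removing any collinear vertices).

1. box [0,21]×[0,41]: [(0, 0) (21, 0) (21, 41) (0, 41)]
2. ⊥bis P0·P1 via (5.625,11.26): [(0, 0) (7.2587, 0) (1.31, 41) (0, 41)]  |A|=175.6582
3. ⊥bis P0·P2 via (8.53,17.32): [(0, 25.6553) (0, 0) (7.2587, 0) (4.1206, 21.6288)]  |A|=131.3559
4. ⊥bis P0·P3 via (8.31,16.35): [(0, 25.5504) (0, 0) (7.2587, 0) (4.2313, 20.8657)]  |A|=129.7848
5. ⊥bis P0·P4 via (10.195,18.75): [(0, 25.5504) (0, 0) (7.2587, 0) (4.2313, 20.8657)]  |A|=129.7848
6. ⊥bis P0·P5 via (5.305,13.78): [(0, 19.3739) (0, 0) (7.2587, 0) (5.2511, 13.8368)]  |A|=101.0863
7. ⊥bis P0·P6 via (5.23,19.605): [(0, 19.3739) (0, 0) (7.2587, 0) (5.2511, 13.8368)]  |A|=101.0863
8. ⊥bis P0·P7 via (8.185,23.935): [(0, 19.3739) (0, 0) (7.2587, 0) (5.2511, 13.8368)]  |A|=101.0863
9. ⊥bis P0·P8 via (3.475,21.5): [(0, 19.3739) (0, 0) (7.2587, 0) (5.2511, 13.8368)]  |A|=101.0863
10. ⊥bis P0·P9 via (4.165,11.895): [(0, 19.3702) (0, 0) (7.2587, 0) (6.0145, 8.5756)]  |A|=89.3749
11. canonical 4-gon: [(0, 19.3702) (0, 0) (7.2587, 0) (6.0145, 8.5756)]
12. shoelace: 89.3749

Area of P0's cell: 89.3749 (4 vertices)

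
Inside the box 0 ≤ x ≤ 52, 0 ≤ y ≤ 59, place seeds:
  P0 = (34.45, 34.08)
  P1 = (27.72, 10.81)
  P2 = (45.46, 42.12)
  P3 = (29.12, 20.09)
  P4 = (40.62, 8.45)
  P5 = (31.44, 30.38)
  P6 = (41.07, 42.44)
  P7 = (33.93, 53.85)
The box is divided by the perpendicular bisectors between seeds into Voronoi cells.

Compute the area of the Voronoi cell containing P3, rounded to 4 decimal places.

Area of P3's cell: 425.0139

1. box [0,52]×[0,59]: [(0, 0) (52, 0) (52, 59) (0, 59)]
2. ⊥bis P3·P0 via (31.785,27.085): [(0, 39.1947) (0, 0) (52, 0) (52, 19.3834)]  |A|=1523.0283
3. ⊥bis P3·P1 via (28.42,15.45): [(0, 39.1947) (0, 19.7375) (52, 11.8927) (52, 19.3834)]  |A|=700.6439
4. ⊥bis P3·P2 via (37.29,31.105): [(0, 39.1947) (0, 19.7375) (52, 11.8927) (52, 19.3834)]  |A|=700.6439
5. ⊥bis P3·P4 via (34.87,14.27): [(43.3726, 22.6703) (0, 39.1947) (0, 19.7375) (35.0517, 14.4495)]  |A|=588.0295
6. ⊥bis P3·P5 via (30.28,25.235): [(43.0535, 22.3551) (0, 32.062) (0, 19.7375) (35.0517, 14.4495)]  |A|=425.0139
7. ⊥bis P3·P6 via (35.095,31.265): [(43.0535, 22.3551) (0, 32.062) (0, 19.7375) (35.0517, 14.4495)]  |A|=425.0139
8. ⊥bis P3·P7 via (31.525,36.97): [(43.0535, 22.3551) (0, 32.062) (0, 19.7375) (35.0517, 14.4495)]  |A|=425.0139
9. canonical 4-gon: [(43.0535, 22.3551) (0, 32.062) (0, 19.7375) (35.0517, 14.4495)]
10. shoelace: 425.0139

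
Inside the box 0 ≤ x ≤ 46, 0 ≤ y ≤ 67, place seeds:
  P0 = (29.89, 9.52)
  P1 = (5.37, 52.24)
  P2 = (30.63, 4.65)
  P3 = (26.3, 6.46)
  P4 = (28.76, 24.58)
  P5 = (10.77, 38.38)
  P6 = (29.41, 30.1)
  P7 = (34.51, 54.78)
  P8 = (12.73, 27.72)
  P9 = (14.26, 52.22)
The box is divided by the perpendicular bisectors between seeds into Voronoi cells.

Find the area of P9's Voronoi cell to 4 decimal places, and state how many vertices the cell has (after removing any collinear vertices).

Area of P9's cell: 327.6296 (5 vertices)

1. box [0,46]×[0,67]: [(0, 0) (46, 0) (46, 67) (0, 67)]
2. ⊥bis P9·P0 via (22.075,30.87): [(0, 22.7896) (46, 39.6276) (46, 67) (0, 67)]  |A|=1646.4049
3. ⊥bis P9·P1 via (9.815,52.23): [(9.7568, 26.361) (46, 39.6276) (46, 67) (9.8482, 67)]  |A|=1230.618
4. ⊥bis P9·P2 via (22.445,28.435): [(9.7568, 26.361) (46, 39.6276) (46, 67) (9.8482, 67)]  |A|=1230.618
5. ⊥bis P9·P3 via (20.28,29.34): [(9.7573, 26.5713) (11.799, 27.1085) (46, 39.6276) (46, 67) (9.8482, 67)]  |A|=1230.4034
6. ⊥bis P9·P4 via (21.51,38.4): [(9.77, 32.2412) (46, 51.2475) (46, 67) (9.8482, 67)]  |A|=913.6525
7. ⊥bis P9·P5 via (12.515,45.3): [(9.8009, 45.9844) (27.4728, 41.5281) (46, 51.2475) (46, 67) (9.8482, 67)]  |A|=792.1494
8. ⊥bis P9·P6 via (21.835,41.16): [(9.8009, 45.9844) (23.745, 42.4682) (46, 57.7106) (46, 67) (9.8482, 67)]  |A|=693.4068
9. ⊥bis P9·P7 via (24.385,53.5): [(9.8009, 45.9844) (23.745, 42.4682) (25.6175, 43.7506) (22.6783, 67) (9.8482, 67)]  |A|=327.6296
10. ⊥bis P9·P8 via (13.495,39.97): [(9.8009, 45.9844) (23.745, 42.4682) (25.6175, 43.7506) (22.6783, 67) (9.8482, 67)]  |A|=327.6296
11. canonical 5-gon: [(9.8009, 45.9844) (23.745, 42.4682) (25.6175, 43.7506) (22.6783, 67) (9.8482, 67)]
12. shoelace: 327.6296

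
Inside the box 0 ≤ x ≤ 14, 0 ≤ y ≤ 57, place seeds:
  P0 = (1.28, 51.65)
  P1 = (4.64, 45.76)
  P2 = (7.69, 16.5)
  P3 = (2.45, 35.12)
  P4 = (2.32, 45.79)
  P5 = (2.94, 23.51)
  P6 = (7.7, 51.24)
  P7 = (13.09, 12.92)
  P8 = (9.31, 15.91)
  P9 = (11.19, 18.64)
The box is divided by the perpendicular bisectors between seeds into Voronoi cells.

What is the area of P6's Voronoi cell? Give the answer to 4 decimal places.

1. box [0,14]×[0,57]: [(0, 0) (14, 0) (14, 57) (0, 57)]
2. ⊥bis P6·P0 via (4.49,51.445): [(1.2046, 0) (14, 0) (14, 57) (4.8448, 57)]  |A|=625.5941
3. ⊥bis P6·P1 via (6.17,48.5): [(4.3662, 49.5072) (14, 44.1278) (14, 57) (4.8448, 57)]  |A|=96.3031
4. ⊥bis P6·P2 via (7.695,33.87): [(4.3662, 49.5072) (14, 44.1278) (14, 57) (4.8448, 57)]  |A|=96.3031
5. ⊥bis P6·P3 via (5.075,43.18): [(4.3662, 49.5072) (14, 44.1278) (14, 57) (4.8448, 57)]  |A|=96.3031
6. ⊥bis P6·P4 via (5.01,48.515): [(4.3662, 49.5072) (14, 44.1278) (14, 57) (4.8448, 57)]  |A|=96.3031
7. ⊥bis P6·P5 via (5.32,37.375): [(4.3662, 49.5072) (14, 44.1278) (14, 57) (4.8448, 57)]  |A|=96.3031
8. ⊥bis P6·P7 via (10.395,32.08): [(4.3662, 49.5072) (14, 44.1278) (14, 57) (4.8448, 57)]  |A|=96.3031
9. ⊥bis P6·P8 via (8.505,33.575): [(4.3662, 49.5072) (14, 44.1278) (14, 57) (4.8448, 57)]  |A|=96.3031
10. ⊥bis P6·P9 via (9.445,34.94): [(4.3662, 49.5072) (14, 44.1278) (14, 57) (4.8448, 57)]  |A|=96.3031
11. canonical 4-gon: [(4.3662, 49.5072) (14, 44.1278) (14, 57) (4.8448, 57)]
12. shoelace: 96.3031

Area of P6's cell: 96.3031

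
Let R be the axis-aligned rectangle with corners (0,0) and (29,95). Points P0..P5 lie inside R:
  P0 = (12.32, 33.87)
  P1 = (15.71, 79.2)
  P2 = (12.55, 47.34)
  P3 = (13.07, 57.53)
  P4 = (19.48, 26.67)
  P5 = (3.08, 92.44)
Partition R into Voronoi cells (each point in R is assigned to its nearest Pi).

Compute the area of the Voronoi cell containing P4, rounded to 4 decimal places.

1. box [0,29]×[0,95]: [(0, 0) (29, 0) (29, 95) (0, 95)]
2. ⊥bis P4·P0 via (15.9,30.27): [(0, 14.4583) (0, 0) (29, 0) (29, 43.2972)]  |A|=837.4556
3. ⊥bis P4·P1 via (17.595,52.935): [(0, 14.4583) (0, 0) (29, 0) (29, 43.2972)]  |A|=837.4556
4. ⊥bis P4·P2 via (16.015,37.005): [(26.0588, 40.3724) (0, 14.4583) (0, 0) (29, 0) (29, 41.3585)]  |A|=834.6044
5. ⊥bis P4·P3 via (16.275,42.1): [(26.0588, 40.3724) (0, 14.4583) (0, 0) (29, 0) (29, 41.3585)]  |A|=834.6044
6. ⊥bis P4·P5 via (11.28,59.555): [(26.0588, 40.3724) (0, 14.4583) (0, 0) (29, 0) (29, 41.3585)]  |A|=834.6044
7. canonical 5-gon: [(26.0588, 40.3724) (0, 14.4583) (0, 0) (29, 0) (29, 41.3585)]
8. shoelace: 834.6044

Area of P4's cell: 834.6044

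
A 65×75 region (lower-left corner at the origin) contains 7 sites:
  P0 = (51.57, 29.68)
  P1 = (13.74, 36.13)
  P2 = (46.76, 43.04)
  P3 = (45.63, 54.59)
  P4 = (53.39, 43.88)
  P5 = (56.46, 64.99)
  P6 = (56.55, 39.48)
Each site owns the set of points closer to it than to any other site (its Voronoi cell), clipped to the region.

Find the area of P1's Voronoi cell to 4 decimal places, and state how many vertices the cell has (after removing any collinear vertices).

1. box [0,65]×[0,75]: [(0, 0) (65, 0) (65, 75) (0, 75)]
2. ⊥bis P1·P0 via (32.655,32.905): [(0, 0) (27.0447, 0) (39.8322, 75) (0, 75)]  |A|=2507.8834
3. ⊥bis P1·P2 via (30.25,39.585): [(0, 0) (27.0447, 0) (32.2029, 30.2531) (22.8388, 75) (0, 75)]  |A|=2127.6832
4. ⊥bis P1·P3 via (29.685,45.36): [(0, 0) (27.0447, 0) (32.2029, 30.2531) (28.6771, 47.1011) (12.5274, 75) (0, 75)]  |A|=1983.8455
5. ⊥bis P1·P4 via (33.565,40.005): [(0, 0) (27.0447, 0) (32.2029, 30.2531) (28.6771, 47.1011) (12.5274, 75) (0, 75)]  |A|=1983.8455
6. ⊥bis P1·P5 via (35.1,50.56): [(0, 0) (27.0447, 0) (32.2029, 30.2531) (28.6771, 47.1011) (12.5274, 75) (0, 75)]  |A|=1983.8455
7. ⊥bis P1·P6 via (35.145,37.805): [(0, 0) (27.0447, 0) (32.2029, 30.2531) (28.6771, 47.1011) (12.5274, 75) (0, 75)]  |A|=1983.8455
8. canonical 6-gon: [(0, 0) (27.0447, 0) (32.2029, 30.2531) (28.6771, 47.1011) (12.5274, 75) (0, 75)]
9. shoelace: 1983.8455

Area of P1's cell: 1983.8455 (6 vertices)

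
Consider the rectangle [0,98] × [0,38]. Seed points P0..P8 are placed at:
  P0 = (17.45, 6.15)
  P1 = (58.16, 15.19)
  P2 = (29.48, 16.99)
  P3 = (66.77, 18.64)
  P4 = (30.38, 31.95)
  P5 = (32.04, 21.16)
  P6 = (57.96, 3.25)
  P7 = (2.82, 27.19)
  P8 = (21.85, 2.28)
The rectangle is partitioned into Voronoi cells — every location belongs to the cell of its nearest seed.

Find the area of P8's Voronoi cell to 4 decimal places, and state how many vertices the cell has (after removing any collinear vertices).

1. box [0,98]×[0,38]: [(0, 0) (98, 0) (98, 38) (0, 38)]
2. ⊥bis P8·P0 via (19.65,4.215): [(15.9427, 0) (98, 0) (98, 38) (49.3654, 38)]  |A|=2483.145
3. ⊥bis P8·P1 via (40.005,8.735): [(35.2898, 21.9967) (15.9427, 0) (43.1107, 0)]  |A|=298.8032
4. ⊥bis P8·P2 via (25.665,9.635): [(42.8553, 0.7185) (24.8081, 10.0795) (15.9427, 0) (43.1107, 0)]  |A|=142.2075
5. ⊥bis P8·P3 via (44.31,10.46): [(42.8553, 0.7185) (24.8081, 10.0795) (15.9427, 0) (43.1107, 0)]  |A|=142.2075
6. ⊥bis P8·P4 via (26.115,17.115): [(42.8553, 0.7185) (24.8081, 10.0795) (15.9427, 0) (43.1107, 0)]  |A|=142.2075
7. ⊥bis P8·P5 via (26.945,11.72): [(42.8553, 0.7185) (24.8081, 10.0795) (15.9427, 0) (43.1107, 0)]  |A|=142.2075
8. ⊥bis P8·P6 via (39.905,2.765): [(39.9191, 2.2415) (24.8081, 10.0795) (15.9427, 0) (39.9793, 0)]  |A|=137.8376
9. ⊥bis P8·P7 via (12.335,14.735): [(39.9191, 2.2415) (24.8081, 10.0795) (15.9427, 0) (39.9793, 0)]  |A|=137.8376
10. canonical 4-gon: [(39.9191, 2.2415) (24.8081, 10.0795) (15.9427, 0) (39.9793, 0)]
11. shoelace: 137.8376

Area of P8's cell: 137.8376 (4 vertices)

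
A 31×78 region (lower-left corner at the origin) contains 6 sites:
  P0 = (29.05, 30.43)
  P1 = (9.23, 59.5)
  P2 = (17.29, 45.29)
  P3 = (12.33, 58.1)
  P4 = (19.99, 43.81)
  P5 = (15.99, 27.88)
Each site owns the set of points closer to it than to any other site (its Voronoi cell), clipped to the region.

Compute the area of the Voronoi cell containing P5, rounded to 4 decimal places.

1. box [0,31]×[0,78]: [(0, 0) (31, 0) (31, 78) (0, 78)]
2. ⊥bis P5·P0 via (22.52,29.155): [(0, 0) (28.2126, 0) (12.9829, 78) (0, 78)]  |A|=1606.6235
3. ⊥bis P5·P1 via (12.61,43.69): [(0, 40.9941) (0, 0) (28.2126, 0) (19.3986, 45.1413)]  |A|=1034.3918
4. ⊥bis P5·P2 via (16.64,36.585): [(0, 37.8275) (0, 0) (28.2126, 0) (21.1348, 36.2494)]  |A|=911.0829
5. ⊥bis P5·P3 via (14.16,42.99): [(0, 37.8275) (0, 0) (28.2126, 0) (21.1348, 36.2494)]  |A|=911.0829
6. ⊥bis P5·P4 via (17.99,35.845): [(14.367, 36.7547) (0, 37.8275) (0, 0) (28.2126, 0) (21.38, 34.9938)]  |A|=906.896
7. canonical 5-gon: [(14.367, 36.7547) (0, 37.8275) (0, 0) (28.2126, 0) (21.38, 34.9938)]
8. shoelace: 906.896

Area of P5's cell: 906.8960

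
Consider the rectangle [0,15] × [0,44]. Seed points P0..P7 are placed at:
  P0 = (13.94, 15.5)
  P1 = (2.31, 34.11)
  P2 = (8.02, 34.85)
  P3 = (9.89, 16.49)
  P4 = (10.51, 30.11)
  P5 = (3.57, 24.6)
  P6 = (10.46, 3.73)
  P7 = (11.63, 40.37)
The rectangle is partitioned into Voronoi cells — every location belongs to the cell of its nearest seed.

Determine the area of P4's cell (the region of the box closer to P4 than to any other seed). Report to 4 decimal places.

Area of P4's cell: 77.8817

1. box [0,15]×[0,44]: [(0, 0) (15, 0) (15, 44) (0, 44)]
2. ⊥bis P4·P0 via (12.225,22.805): [(0, 19.9349) (15, 23.4565) (15, 44) (0, 44)]  |A|=334.5644
3. ⊥bis P4·P1 via (6.41,32.11): [(0.5318, 20.0598) (15, 23.4565) (15, 44) (12.21, 44)]  |A|=182.0099
4. ⊥bis P4·P2 via (9.265,32.48): [(5.669, 30.591) (0.5318, 20.0598) (15, 23.4565) (15, 35.4927)]  |A|=123.6135
5. ⊥bis P4·P3 via (10.2,23.3): [(5.669, 30.591) (2.2881, 23.6602) (13.6621, 23.1424) (15, 23.4565) (15, 35.4927)]  |A|=102.6835
6. ⊥bis P4·P5 via (7.04,27.355): [(5.669, 30.591) (5.213, 29.6562) (10.2617, 23.2972) (13.6621, 23.1424) (15, 23.4565) (15, 35.4927)]  |A|=78.2479
7. ⊥bis P4·P6 via (10.485,16.92): [(5.669, 30.591) (5.213, 29.6562) (10.2617, 23.2972) (13.6621, 23.1424) (15, 23.4565) (15, 35.4927)]  |A|=78.2479
8. ⊥bis P4·P7 via (11.07,35.24): [(13.9256, 34.9283) (5.669, 30.591) (5.213, 29.6562) (10.2617, 23.2972) (13.6621, 23.1424) (15, 23.4565) (15, 34.811)]  |A|=77.8817
9. canonical 7-gon: [(13.9256, 34.9283) (5.669, 30.591) (5.213, 29.6562) (10.2617, 23.2972) (13.6621, 23.1424) (15, 23.4565) (15, 34.811)]
10. shoelace: 77.8817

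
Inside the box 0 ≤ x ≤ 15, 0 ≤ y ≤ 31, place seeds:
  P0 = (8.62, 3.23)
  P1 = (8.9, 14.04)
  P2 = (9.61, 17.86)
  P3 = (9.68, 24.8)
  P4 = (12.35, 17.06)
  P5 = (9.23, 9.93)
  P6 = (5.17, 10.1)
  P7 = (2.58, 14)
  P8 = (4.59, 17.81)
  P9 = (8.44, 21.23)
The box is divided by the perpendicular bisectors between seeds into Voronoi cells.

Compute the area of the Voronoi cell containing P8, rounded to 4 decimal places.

1. box [0,15]×[0,31]: [(0, 0) (15, 0) (15, 31) (0, 31)]
2. ⊥bis P8·P0 via (6.605,10.52): [(0, 8.6943) (15, 12.8404) (15, 31) (0, 31)]  |A|=303.4892
3. ⊥bis P8·P1 via (6.745,15.925): [(0, 8.6943) (0.5543, 8.8475) (15, 25.3624) (15, 31) (0, 31)]  |A|=213.0447
4. ⊥bis P8·P2 via (7.1,17.835): [(0, 8.6943) (0.5543, 8.8475) (7.1148, 16.3478) (6.9689, 31) (0, 31)]  |A|=131.9811
5. ⊥bis P8·P3 via (7.135,21.305): [(0, 26.5006) (0, 8.6943) (0.5543, 8.8475) (7.1148, 16.3478) (7.0649, 21.356)]  |A|=82.4832
6. ⊥bis P8·P4 via (8.47,17.435): [(0, 26.5006) (0, 8.6943) (0.5543, 8.8475) (7.1148, 16.3478) (7.0649, 21.356)]  |A|=82.4832
7. ⊥bis P8·P5 via (6.91,13.87): [(0, 26.5006) (0, 9.8012) (2.8631, 11.487) (7.1148, 16.3478) (7.0649, 21.356)]  |A|=80.3441
8. ⊥bis P8·P6 via (4.88,13.955): [(0, 26.5006) (0, 13.5879) (5.0318, 13.9664) (7.1148, 16.3478) (7.0649, 21.356)]  |A|=69.0959
9. ⊥bis P8·P7 via (3.585,15.905): [(0, 26.5006) (0, 17.7963) (5.7352, 14.7706) (7.1148, 16.3478) (7.0649, 21.356)]  |A|=55.1376
10. ⊥bis P8·P9 via (6.515,19.52): [(0.8893, 25.853) (0, 26.5006) (0, 17.7963) (5.7352, 14.7706) (7.1148, 16.3478) (7.0897, 18.8731)]  |A|=47.5264
11. canonical 6-gon: [(0.8893, 25.853) (0, 26.5006) (0, 17.7963) (5.7352, 14.7706) (7.1148, 16.3478) (7.0897, 18.8731)]
12. shoelace: 47.5264

Area of P8's cell: 47.5264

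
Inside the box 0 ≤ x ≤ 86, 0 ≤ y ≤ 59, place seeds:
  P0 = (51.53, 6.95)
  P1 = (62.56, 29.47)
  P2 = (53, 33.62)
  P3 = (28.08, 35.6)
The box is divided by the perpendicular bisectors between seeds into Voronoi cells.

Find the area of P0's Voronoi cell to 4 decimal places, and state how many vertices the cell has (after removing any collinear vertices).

Area of P0's cell: 947.9860 (5 vertices)

1. box [0,86]×[0,59]: [(0, 0) (86, 0) (86, 59) (0, 59)]
2. ⊥bis P0·P1 via (57.045,18.21): [(0, 46.1499) (0, 0) (86, 0) (86, 4.0282)]  |A|=2157.6588
3. ⊥bis P0·P2 via (52.265,20.285): [(52.8774, 20.2512) (0, 23.1657) (0, 0) (86, 0) (86, 4.0282)]  |A|=1549.9882
4. ⊥bis P0·P3 via (39.805,21.275): [(52.8774, 20.2512) (39.4579, 20.9909) (13.8123, 0) (86, 0) (86, 4.0282)]  |A|=947.986
5. canonical 5-gon: [(52.8774, 20.2512) (39.4579, 20.9909) (13.8123, 0) (86, 0) (86, 4.0282)]
6. shoelace: 947.986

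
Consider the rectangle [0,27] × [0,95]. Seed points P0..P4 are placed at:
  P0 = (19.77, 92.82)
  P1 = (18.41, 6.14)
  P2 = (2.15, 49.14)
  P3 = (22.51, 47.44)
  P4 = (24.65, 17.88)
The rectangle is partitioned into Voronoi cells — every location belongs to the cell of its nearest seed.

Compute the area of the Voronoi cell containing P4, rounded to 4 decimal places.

Area of P4's cell: 383.8080

1. box [0,27]×[0,95]: [(0, 0) (27, 0) (27, 95) (0, 95)]
2. ⊥bis P4·P0 via (22.21,55.35): [(0, 53.9037) (0, 0) (27, 0) (27, 55.6619)]  |A|=1479.136
3. ⊥bis P4·P1 via (21.53,12.01): [(0, 53.9037) (0, 23.4535) (27, 9.1026) (27, 55.6619)]  |A|=1039.628
4. ⊥bis P4·P2 via (13.4,33.51): [(0, 23.8651) (0, 23.4535) (27, 9.1026) (27, 43.2989)]  |A|=467.2054
5. ⊥bis P4·P3 via (23.58,32.66): [(10.9486, 31.7455) (0, 23.8651) (0, 23.4535) (27, 9.1026) (27, 32.9076)]  |A|=383.808
6. canonical 5-gon: [(10.9486, 31.7455) (0, 23.8651) (0, 23.4535) (27, 9.1026) (27, 32.9076)]
7. shoelace: 383.808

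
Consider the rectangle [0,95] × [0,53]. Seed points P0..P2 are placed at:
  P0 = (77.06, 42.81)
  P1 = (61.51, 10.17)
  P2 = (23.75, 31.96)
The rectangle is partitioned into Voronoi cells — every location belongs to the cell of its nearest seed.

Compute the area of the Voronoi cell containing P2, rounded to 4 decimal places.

1. box [0,95]×[0,53]: [(0, 0) (95, 0) (95, 53) (0, 53)]
2. ⊥bis P2·P0 via (50.405,37.385): [(0, 0) (58.0138, 0) (47.2269, 53) (0, 53)]  |A|=2788.8805
3. ⊥bis P2·P1 via (42.63,21.065): [(0, 0) (30.4741, 0) (50.8333, 35.2806) (47.2269, 53) (0, 53)]  |A|=2303.072
4. canonical 5-gon: [(0, 0) (30.4741, 0) (50.8333, 35.2806) (47.2269, 53) (0, 53)]
5. shoelace: 2303.072

Area of P2's cell: 2303.0720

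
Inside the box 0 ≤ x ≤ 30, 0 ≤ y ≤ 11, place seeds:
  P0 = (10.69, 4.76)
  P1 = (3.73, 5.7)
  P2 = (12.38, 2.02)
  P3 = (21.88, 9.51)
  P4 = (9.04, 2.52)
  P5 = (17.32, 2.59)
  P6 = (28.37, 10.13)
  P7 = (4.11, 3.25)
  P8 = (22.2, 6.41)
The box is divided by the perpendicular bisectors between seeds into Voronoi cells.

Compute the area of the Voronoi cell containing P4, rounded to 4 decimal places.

1. box [0,30]×[0,11]: [(0, 0) (30, 0) (30, 11) (0, 11)]
2. ⊥bis P4·P0 via (9.865,3.64): [(0, 10.9066) (0, 0) (14.8066, 0)]  |A|=80.7449
3. ⊥bis P4·P1 via (6.385,4.11): [(7.2549, 5.5626) (3.9236, 0) (14.8066, 0)]  |A|=30.2687
4. ⊥bis P4·P2 via (10.71,2.27): [(10.8108, 2.9433) (7.2549, 5.5626) (3.9236, 0) (10.3702, 0)]  |A|=23.7398
5. ⊥bis P4·P3 via (15.46,6.015): [(10.8108, 2.9433) (7.2549, 5.5626) (3.9236, 0) (10.3702, 0)]  |A|=23.7398
6. ⊥bis P4·P5 via (13.18,2.555): [(10.8108, 2.9433) (7.2549, 5.5626) (3.9236, 0) (10.3702, 0)]  |A|=23.7398
7. ⊥bis P4·P6 via (18.705,6.325): [(10.8108, 2.9433) (7.2549, 5.5626) (3.9236, 0) (10.3702, 0)]  |A|=23.7398
8. ⊥bis P4·P7 via (6.575,2.885): [(10.8108, 2.9433) (7.2549, 5.5626) (6.8784, 4.9339) (6.1478, 0) (10.3702, 0)]  |A|=18.253
9. ⊥bis P4·P8 via (15.62,4.465): [(10.8108, 2.9433) (7.2549, 5.5626) (6.8784, 4.9339) (6.1478, 0) (10.3702, 0)]  |A|=18.253
10. canonical 5-gon: [(10.8108, 2.9433) (7.2549, 5.5626) (6.8784, 4.9339) (6.1478, 0) (10.3702, 0)]
11. shoelace: 18.253

Area of P4's cell: 18.2530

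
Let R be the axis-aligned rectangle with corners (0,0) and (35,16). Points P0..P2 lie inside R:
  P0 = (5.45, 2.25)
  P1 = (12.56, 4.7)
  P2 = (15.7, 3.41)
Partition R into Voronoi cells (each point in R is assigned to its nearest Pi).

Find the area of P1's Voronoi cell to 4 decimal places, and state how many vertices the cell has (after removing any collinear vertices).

Area of P1's cell: 132.8794 (4 vertices)

1. box [0,35]×[0,16]: [(0, 0) (35, 0) (35, 16) (0, 16)]
2. ⊥bis P1·P0 via (9.005,3.475): [(10.2024, 0) (35, 0) (35, 16) (4.6891, 16)]  |A|=440.868
3. ⊥bis P1·P2 via (14.13,4.055): [(10.2024, 0) (12.4641, 0) (19.0373, 16) (4.6891, 16)]  |A|=132.8794
4. canonical 4-gon: [(10.2024, 0) (12.4641, 0) (19.0373, 16) (4.6891, 16)]
5. shoelace: 132.8794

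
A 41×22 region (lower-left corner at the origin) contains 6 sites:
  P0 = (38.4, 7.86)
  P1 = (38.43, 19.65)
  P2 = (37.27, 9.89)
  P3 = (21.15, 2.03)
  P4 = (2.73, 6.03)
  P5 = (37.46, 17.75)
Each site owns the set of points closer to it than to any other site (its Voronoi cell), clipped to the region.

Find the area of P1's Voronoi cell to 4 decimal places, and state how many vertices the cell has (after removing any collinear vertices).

Area of P1's cell: 23.1293 (3 vertices)

1. box [0,41]×[0,22]: [(0, 0) (41, 0) (41, 22) (0, 22)]
2. ⊥bis P1·P0 via (38.415,13.755): [(0, 13.8527) (41, 13.7484) (41, 22) (0, 22)]  |A|=336.176
3. ⊥bis P1·P2 via (37.85,14.77): [(0, 19.2686) (41, 14.3956) (41, 22) (0, 22)]  |A|=211.8843
4. ⊥bis P1·P3 via (29.79,10.84): [(24.1185, 16.402) (41, 14.3956) (41, 22) (18.4104, 22)]  |A|=127.4146
5. ⊥bis P1·P4 via (20.58,12.84): [(24.1185, 16.402) (41, 14.3956) (41, 22) (18.4104, 22)]  |A|=127.4146
6. ⊥bis P1·P5 via (37.945,18.7): [(41, 17.1403) (41, 22) (31.4811, 22)]  |A|=23.1293
7. canonical 3-gon: [(41, 17.1403) (41, 22) (31.4811, 22)]
8. shoelace: 23.1293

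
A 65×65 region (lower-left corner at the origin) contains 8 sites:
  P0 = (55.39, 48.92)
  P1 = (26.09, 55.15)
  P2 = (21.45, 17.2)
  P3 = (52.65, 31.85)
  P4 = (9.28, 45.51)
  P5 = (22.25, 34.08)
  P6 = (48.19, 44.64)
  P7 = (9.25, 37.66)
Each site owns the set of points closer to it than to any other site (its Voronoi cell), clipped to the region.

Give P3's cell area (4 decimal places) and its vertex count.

Area of P3's cell: 910.7772 (6 vertices)

1. box [0,65]×[0,65]: [(0, 0) (65, 0) (65, 65) (0, 65)]
2. ⊥bis P3·P0 via (54.02,40.385): [(0, 49.056) (0, 0) (65, 0) (65, 38.6225)]  |A|=2849.5541
3. ⊥bis P3·P1 via (39.37,43.5): [(38.7829, 42.8308) (1.2092, 0) (65, 0) (65, 38.6225)]  |A|=1872.3894
4. ⊥bis P3·P2 via (37.05,24.525): [(38.7829, 42.8308) (32.0554, 35.162) (48.5657, 0) (65, 0) (65, 38.6225)]  |A|=1039.8151
5. ⊥bis P3·P4 via (30.965,38.68): [(38.7829, 42.8308) (32.0554, 35.162) (48.5657, 0) (65, 0) (65, 38.6225)]  |A|=1039.8151
6. ⊥bis P3·P5 via (37.45,32.965): [(38.7829, 42.8308) (38.1181, 42.073) (36.8605, 24.9286) (48.5657, 0) (65, 0) (65, 38.6225)]  |A|=992.19
7. ⊥bis P3·P6 via (50.42,38.245): [(55.7572, 40.1061) (37.507, 33.7421) (36.8605, 24.9286) (48.5657, 0) (65, 0) (65, 38.6225)]  |A|=910.7772
8. ⊥bis P3·P7 via (30.95,34.755): [(55.7572, 40.1061) (37.507, 33.7421) (36.8605, 24.9286) (48.5657, 0) (65, 0) (65, 38.6225)]  |A|=910.7772
9. canonical 6-gon: [(55.7572, 40.1061) (37.507, 33.7421) (36.8605, 24.9286) (48.5657, 0) (65, 0) (65, 38.6225)]
10. shoelace: 910.7772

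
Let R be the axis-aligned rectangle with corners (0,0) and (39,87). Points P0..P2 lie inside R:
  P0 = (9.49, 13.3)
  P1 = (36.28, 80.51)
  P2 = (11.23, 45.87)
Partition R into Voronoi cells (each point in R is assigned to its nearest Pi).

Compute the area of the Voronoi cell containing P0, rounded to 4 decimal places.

1. box [0,39]×[0,87]: [(0, 0) (39, 0) (39, 87) (0, 87)]
2. ⊥bis P0·P1 via (22.885,46.905): [(0, 56.027) (0, 0) (39, 0) (39, 40.4815)]  |A|=1881.9164
3. ⊥bis P0·P2 via (10.36,29.585): [(0, 30.1385) (0, 0) (39, 0) (39, 28.055)]  |A|=1134.7717
4. canonical 4-gon: [(0, 30.1385) (0, 0) (39, 0) (39, 28.055)]
5. shoelace: 1134.7717

Area of P0's cell: 1134.7717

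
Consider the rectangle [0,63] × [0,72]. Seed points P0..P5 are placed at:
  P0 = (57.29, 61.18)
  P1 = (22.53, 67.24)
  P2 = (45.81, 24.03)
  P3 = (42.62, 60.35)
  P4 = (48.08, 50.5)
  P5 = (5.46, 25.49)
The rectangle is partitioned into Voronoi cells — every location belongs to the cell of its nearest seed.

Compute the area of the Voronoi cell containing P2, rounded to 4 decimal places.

1. box [0,63]×[0,72]: [(0, 0) (63, 0) (63, 72) (0, 72)]
2. ⊥bis P2·P0 via (51.55,42.605): [(0, 58.5349) (0, 0) (63, 0) (63, 39.0667)]  |A|=3074.4505
3. ⊥bis P2·P1 via (34.17,45.635): [(36.931, 47.1225) (0, 27.2254) (0, 0) (63, 0) (63, 39.0667)]  |A|=2496.3063
4. ⊥bis P2·P3 via (44.215,42.19): [(50.9724, 42.7835) (24.5738, 40.4649) (0, 27.2254) (0, 0) (63, 0) (63, 39.0667)]  |A|=2422.7561
5. ⊥bis P2·P4 via (46.945,37.265): [(22.522, 39.3595) (0, 27.2254) (0, 0) (63, 0) (63, 35.8882)]  |A|=2272.7491
6. ⊥bis P2·P5 via (25.635,24.76): [(26.152, 39.0482) (24.7391, 0) (63, 0) (63, 35.8882)]  |A|=1408.2124
7. canonical 4-gon: [(26.152, 39.0482) (24.7391, 0) (63, 0) (63, 35.8882)]
8. shoelace: 1408.2124

Area of P2's cell: 1408.2124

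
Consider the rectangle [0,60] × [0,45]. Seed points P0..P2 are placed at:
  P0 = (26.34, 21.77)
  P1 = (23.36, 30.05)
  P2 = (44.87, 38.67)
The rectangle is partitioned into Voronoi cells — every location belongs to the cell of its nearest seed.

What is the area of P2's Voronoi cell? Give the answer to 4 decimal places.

1. box [0,60]×[0,45]: [(0, 0) (60, 0) (60, 45) (0, 45)]
2. ⊥bis P2·P0 via (35.605,30.22): [(60, 3.4721) (60, 45) (22.1251, 45)]  |A|=786.4317
3. ⊥bis P2·P1 via (34.115,34.36): [(35.9066, 29.8893) (60, 3.4721) (60, 45) (29.8511, 45)]  |A|=728.0595
4. canonical 4-gon: [(35.9066, 29.8893) (60, 3.4721) (60, 45) (29.8511, 45)]
5. shoelace: 728.0595

Area of P2's cell: 728.0595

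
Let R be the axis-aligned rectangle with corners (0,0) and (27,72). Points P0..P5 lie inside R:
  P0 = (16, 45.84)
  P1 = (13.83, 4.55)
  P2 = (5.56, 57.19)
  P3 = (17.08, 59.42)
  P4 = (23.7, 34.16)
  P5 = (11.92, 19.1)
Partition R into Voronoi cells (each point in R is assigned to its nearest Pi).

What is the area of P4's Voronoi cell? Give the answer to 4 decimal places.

1. box [0,27]×[0,72]: [(0, 0) (27, 0) (27, 72) (0, 72)]
2. ⊥bis P4·P0 via (19.85,40): [(0, 26.914) (0, 0) (27, 0) (27, 44.7136)]  |A|=966.9722
3. ⊥bis P4·P1 via (18.765,19.355): [(0, 26.914) (0, 25.61) (27, 16.61) (27, 44.7136)]  |A|=397.0022
4. ⊥bis P4·P2 via (14.63,45.675): [(0, 26.914) (0, 25.61) (27, 16.61) (27, 44.7136)]  |A|=397.0022
5. ⊥bis P4·P3 via (20.39,46.79): [(0, 26.914) (0, 25.61) (27, 16.61) (27, 44.7136)]  |A|=397.0022
6. ⊥bis P4·P5 via (17.81,26.63): [(9.4676, 33.1554) (27, 19.4415) (27, 44.7136)]  |A|=221.5398
7. canonical 3-gon: [(9.4676, 33.1554) (27, 19.4415) (27, 44.7136)]
8. shoelace: 221.5398

Area of P4's cell: 221.5398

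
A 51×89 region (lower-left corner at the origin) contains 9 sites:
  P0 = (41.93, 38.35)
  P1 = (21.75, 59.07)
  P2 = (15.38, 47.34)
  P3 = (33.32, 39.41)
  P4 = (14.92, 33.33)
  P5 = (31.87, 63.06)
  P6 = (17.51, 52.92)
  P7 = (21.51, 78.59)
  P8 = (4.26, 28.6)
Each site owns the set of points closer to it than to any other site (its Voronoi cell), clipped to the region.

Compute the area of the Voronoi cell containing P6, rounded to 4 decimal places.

Area of P6's cell: 242.6718

1. box [0,51]×[0,89]: [(0, 0) (51, 0) (51, 89) (0, 89)]
2. ⊥bis P6·P0 via (29.72,45.635): [(0, 0) (2.4922, 0) (51, 81.3013) (51, 89) (0, 89)]  |A|=2567.1286
3. ⊥bis P6·P1 via (19.63,55.995): [(0, 69.5285) (0, 0) (2.4922, 0) (31.1589, 48.0466)]  |A|=1143.0874
4. ⊥bis P6·P2 via (16.445,50.13): [(0, 69.5285) (0, 56.4074) (29.4419, 45.1688) (31.1589, 48.0466)]  |A|=256.4323
5. ⊥bis P6·P3 via (25.415,46.165): [(28.5562, 49.841) (0, 69.5285) (0, 56.4074) (25.7636, 46.5729)]  |A|=243.1758
6. ⊥bis P6·P4 via (16.215,43.125): [(28.5562, 49.841) (0, 69.5285) (0, 56.4074) (25.7636, 46.5729)]  |A|=243.1758
7. ⊥bis P6·P5 via (24.69,57.99): [(28.5562, 49.841) (0, 69.5285) (0, 56.4074) (25.7636, 46.5729)]  |A|=243.1758
8. ⊥bis P6·P7 via (19.51,65.755): [(28.5562, 49.841) (1.3744, 68.581) (0, 68.7951) (0, 56.4074) (25.7636, 46.5729)]  |A|=242.6718
9. ⊥bis P6·P8 via (10.885,40.76): [(28.5562, 49.841) (1.3744, 68.581) (0, 68.7951) (0, 56.4074) (25.7636, 46.5729)]  |A|=242.6718
10. canonical 5-gon: [(28.5562, 49.841) (1.3744, 68.581) (0, 68.7951) (0, 56.4074) (25.7636, 46.5729)]
11. shoelace: 242.6718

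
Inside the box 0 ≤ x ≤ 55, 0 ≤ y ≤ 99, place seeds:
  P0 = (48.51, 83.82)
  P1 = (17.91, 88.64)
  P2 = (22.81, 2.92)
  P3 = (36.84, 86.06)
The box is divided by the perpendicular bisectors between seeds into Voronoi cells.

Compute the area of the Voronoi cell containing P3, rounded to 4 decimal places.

1. box [0,55]×[0,99]: [(0, 0) (55, 0) (55, 99) (0, 99)]
2. ⊥bis P3·P0 via (42.675,84.94): [(0, 0) (26.3712, 0) (45.3737, 99) (0, 99)]  |A|=3551.3739
3. ⊥bis P3·P1 via (27.375,87.35): [(15.4699, 0) (26.3712, 0) (45.3737, 99) (28.9628, 99)]  |A|=1351.954
4. ⊥bis P3·P2 via (29.825,44.49): [(21.72, 45.8577) (34.7513, 43.6587) (45.3737, 99) (28.9628, 99)]  |A|=808.3218
5. canonical 4-gon: [(21.72, 45.8577) (34.7513, 43.6587) (45.3737, 99) (28.9628, 99)]
6. shoelace: 808.3218

Area of P3's cell: 808.3218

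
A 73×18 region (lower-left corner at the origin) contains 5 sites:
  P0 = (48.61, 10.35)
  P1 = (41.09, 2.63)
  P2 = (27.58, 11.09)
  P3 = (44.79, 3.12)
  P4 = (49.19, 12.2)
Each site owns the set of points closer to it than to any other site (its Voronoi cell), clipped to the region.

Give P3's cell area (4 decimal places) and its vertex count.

Area of P3's cell: 73.8708 (3 vertices)

1. box [0,73]×[0,18]: [(0, 0) (73, 0) (73, 18) (0, 18)]
2. ⊥bis P3·P0 via (46.7,6.735): [(0, 0) (59.4471, 0) (25.3791, 18) (0, 18)]  |A|=763.4358
3. ⊥bis P3·P1 via (42.94,2.875): [(43.3207, 0) (59.4471, 0) (42.1075, 9.1615)]  |A|=73.8708
4. ⊥bis P3·P2 via (36.185,7.105): [(43.3207, 0) (59.4471, 0) (42.1075, 9.1615)]  |A|=73.8708
5. ⊥bis P3·P4 via (46.99,7.66): [(43.3207, 0) (59.4471, 0) (42.1075, 9.1615)]  |A|=73.8708
6. canonical 3-gon: [(43.3207, 0) (59.4471, 0) (42.1075, 9.1615)]
7. shoelace: 73.8708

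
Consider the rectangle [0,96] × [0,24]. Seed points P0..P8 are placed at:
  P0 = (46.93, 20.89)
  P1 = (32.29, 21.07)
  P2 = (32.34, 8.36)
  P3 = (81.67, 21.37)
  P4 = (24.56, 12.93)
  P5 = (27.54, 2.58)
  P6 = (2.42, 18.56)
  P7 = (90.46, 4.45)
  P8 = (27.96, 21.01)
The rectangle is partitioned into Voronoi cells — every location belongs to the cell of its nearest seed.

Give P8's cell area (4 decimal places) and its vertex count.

Area of P8's cell: 83.2008 (4 vertices)

1. box [0,96]×[0,24]: [(0, 0) (96, 0) (96, 24) (0, 24)]
2. ⊥bis P8·P0 via (37.445,20.95): [(0, 0) (37.3125, 0) (37.4643, 24) (0, 24)]  |A|=897.3212
3. ⊥bis P8·P1 via (30.125,21.04): [(0, 0) (30.4165, 0) (30.084, 24) (0, 24)]  |A|=726.0064
4. ⊥bis P8·P2 via (30.15,14.685): [(0, 4.2457) (30.2128, 14.7067) (30.084, 24) (0, 24)]  |A|=438.2051
5. ⊥bis P8·P3 via (54.815,21.19): [(0, 4.2457) (30.2128, 14.7067) (30.084, 24) (0, 24)]  |A|=438.2051
6. ⊥bis P8·P4 via (26.26,16.97): [(30.2044, 15.3102) (30.084, 24) (9.5534, 24)]  |A|=89.203
7. ⊥bis P8·P5 via (27.75,11.795): [(30.2044, 15.3102) (30.084, 24) (9.5534, 24)]  |A|=89.203
8. ⊥bis P8·P6 via (15.19,19.785): [(15.0058, 21.7057) (30.2044, 15.3102) (30.084, 24) (14.7857, 24)]  |A|=83.2008
9. ⊥bis P8·P7 via (59.21,12.73): [(15.0058, 21.7057) (30.2044, 15.3102) (30.084, 24) (14.7857, 24)]  |A|=83.2008
10. canonical 4-gon: [(15.0058, 21.7057) (30.2044, 15.3102) (30.084, 24) (14.7857, 24)]
11. shoelace: 83.2008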